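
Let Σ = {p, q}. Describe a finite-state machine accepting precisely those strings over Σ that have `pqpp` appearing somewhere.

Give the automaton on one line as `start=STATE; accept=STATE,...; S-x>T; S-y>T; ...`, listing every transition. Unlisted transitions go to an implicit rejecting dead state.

start=s0; accept=s4; s0-p>s1; s0-q>s0; s1-p>s1; s1-q>s2; s2-p>s3; s2-q>s0; s3-p>s4; s3-q>s2; s4-p>s4; s4-q>s4

States s0..s3 record the length of the longest prefix of `pqpp` that matches the current input suffix. Reaching s4 means `pqpp` has been seen, and we stay there forever. Accept from s4.
With 5 states:
        p   q  
>  s0   s1  s0 
   s1   s1  s2 
   s2   s3  s0 
   s3   s4  s2 
 * s4   s4  s4 
(> = start, * = accepting)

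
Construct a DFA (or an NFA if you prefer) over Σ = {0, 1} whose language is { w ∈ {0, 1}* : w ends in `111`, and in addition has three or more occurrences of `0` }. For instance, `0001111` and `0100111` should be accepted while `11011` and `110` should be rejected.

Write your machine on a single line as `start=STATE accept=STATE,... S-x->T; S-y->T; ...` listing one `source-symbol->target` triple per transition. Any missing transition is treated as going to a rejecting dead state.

Run two small machines in parallel and take their product. One (4 states) tracks how much of the suffix `111` has currently been matched; the other (5 states) tracks the count of `0`s, saturating at 4. Each combined state is a pair, one component from each; accept when both components accept. Minimizing collapses redundant product states.
With 7 states:
        0   1  
>  q0   q1  q0 
   q1   q2  q1 
   q2   q3  q2 
   q3   q3  q4 
   q4   q3  q5 
   q5   q3  q6 
 * q6   q3  q6 
(> = start, * = accepting)

start=q0; accept=q6; q0-0->q1; q0-1->q0; q1-0->q2; q1-1->q1; q2-0->q3; q2-1->q2; q3-0->q3; q3-1->q4; q4-0->q3; q4-1->q5; q5-0->q3; q5-1->q6; q6-0->q3; q6-1->q6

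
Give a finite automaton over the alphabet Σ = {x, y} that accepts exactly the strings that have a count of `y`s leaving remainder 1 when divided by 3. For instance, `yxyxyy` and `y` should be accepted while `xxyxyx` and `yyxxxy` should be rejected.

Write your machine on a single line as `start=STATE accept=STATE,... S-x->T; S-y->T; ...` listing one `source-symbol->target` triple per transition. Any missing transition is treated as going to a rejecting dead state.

The only thing that matters is how many `y`s have appeared, reduced mod 3. Use one state per residue: A for 0, …, C for 2. Reading `y` moves to the next residue; anything else stays put. B is accepting.
A 3-state machine:
       x  y 
>  A   A  B 
 * B   B  C 
   C   C  A 
(> = start, * = accepting)

start=A; accept=B; A-x->A; A-y->B; B-x->B; B-y->C; C-x->C; C-y->A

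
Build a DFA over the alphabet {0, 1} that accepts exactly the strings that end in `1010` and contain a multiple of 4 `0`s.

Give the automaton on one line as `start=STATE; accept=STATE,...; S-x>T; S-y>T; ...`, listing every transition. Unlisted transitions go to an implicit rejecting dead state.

Build one automaton per condition and run them in lockstep. The first has 5 states tracking how much of the suffix `1010` has currently been matched; the second has 4 states tracking the count of `0`s modulo 4. A product state is a pair (one from each), accepting exactly when both do.
20 states suffice.
          0    1  
>  S0     S1   S2 
   S1     S3   S4 
   S2     S5   S2 
   S3     S6   S7 
   S4     S8   S4 
   S5     S3   S9 
   S6     S0  S10 
   S7    S11   S7 
   S8     S6  S12 
   S9    S13   S4 
   S10   S14  S10 
   S11    S0  S15 
   S12   S16   S7 
   S13    S6  S12 
   S14    S1  S17 
   S15   S18  S10 
   S16    S0  S15 
   S17   S19   S2 
 * S18    S1  S17 
   S19    S3   S9 
(> = start, * = accepting)

start=S0; accept=S18; S0-0>S1; S0-1>S2; S1-0>S3; S1-1>S4; S2-0>S5; S2-1>S2; S3-0>S6; S3-1>S7; S4-0>S8; S4-1>S4; S5-0>S3; S5-1>S9; S6-0>S0; S6-1>S10; S7-0>S11; S7-1>S7; S8-0>S6; S8-1>S12; S9-0>S13; S9-1>S4; S10-0>S14; S10-1>S10; S11-0>S0; S11-1>S15; S12-0>S16; S12-1>S7; S13-0>S6; S13-1>S12; S14-0>S1; S14-1>S17; S15-0>S18; S15-1>S10; S16-0>S0; S16-1>S15; S17-0>S19; S17-1>S2; S18-0>S1; S18-1>S17; S19-0>S3; S19-1>S9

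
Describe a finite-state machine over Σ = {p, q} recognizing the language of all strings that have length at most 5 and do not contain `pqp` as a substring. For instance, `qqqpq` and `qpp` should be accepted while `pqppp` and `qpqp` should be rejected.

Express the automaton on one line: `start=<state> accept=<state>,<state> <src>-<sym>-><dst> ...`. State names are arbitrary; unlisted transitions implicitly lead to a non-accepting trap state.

Build one automaton per condition and run them in lockstep. One (7 states) tracks the input length, saturating at 6; the other (4 states) tracks partial matches of the forbidden pattern `pqp`. Each combined state is a pair, one component from each; accept when both components accept. After merging equivalent states the machine shrinks.
13 states suffice.
          p    q  
>* s0     s1   s2 
 * s1     s3   s4 
 * s2     s3   s5 
 * s3     s6   s7 
 * s4     s8   s9 
 * s5     s6   s9 
 * s6    s10  s11 
 * s7     s8  s10 
   s8     s8   s8 
 * s9    s10  s10 
 * s10   s12  s12 
 * s11    s8  s12 
 * s12    s8   s8 
(> = start, * = accepting)

start=s0 accept=s0,s1,s2,s3,s4,s5,s6,s7,s9,s10,s11,s12 s0-p->s1 s0-q->s2 s1-p->s3 s1-q->s4 s2-p->s3 s2-q->s5 s3-p->s6 s3-q->s7 s4-p->s8 s4-q->s9 s5-p->s6 s5-q->s9 s6-p->s10 s6-q->s11 s7-p->s8 s7-q->s10 s8-p->s8 s8-q->s8 s9-p->s10 s9-q->s10 s10-p->s12 s10-q->s12 s11-p->s8 s11-q->s12 s12-p->s8 s12-q->s8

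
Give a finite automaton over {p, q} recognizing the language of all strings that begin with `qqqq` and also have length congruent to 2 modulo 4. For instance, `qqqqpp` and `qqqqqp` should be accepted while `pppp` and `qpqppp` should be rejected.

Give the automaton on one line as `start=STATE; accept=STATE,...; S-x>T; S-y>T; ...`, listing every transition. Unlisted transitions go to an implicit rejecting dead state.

Run two small machines in parallel and take their product. One (6 states) tracks whether the input so far still matches the prefix `qqqq`; the other (4 states) tracks the input length modulo 4. Each combined state is a pair, one component from each; accept when both components accept. Minimizing collapses redundant product states.
       p  q 
>  A   B  C 
   B   B  B 
   C   B  D 
   D   B  E 
   E   B  F 
   F   G  G 
   G   H  H 
 * H   I  I 
   I   F  F 
(> = start, * = accepting)

start=A; accept=H; A-p>B; A-q>C; B-p>B; B-q>B; C-p>B; C-q>D; D-p>B; D-q>E; E-p>B; E-q>F; F-p>G; F-q>G; G-p>H; G-q>H; H-p>I; H-q>I; I-p>F; I-q>F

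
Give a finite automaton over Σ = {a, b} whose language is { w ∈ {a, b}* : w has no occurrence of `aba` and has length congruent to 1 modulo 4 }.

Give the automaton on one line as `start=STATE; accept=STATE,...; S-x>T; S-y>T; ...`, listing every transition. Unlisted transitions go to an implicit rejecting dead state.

Build one automaton per condition and run them in lockstep. One (4 states) tracks partial matches of the forbidden pattern `aba`; the other (4 states) tracks the input length modulo 4. Each combined state is a pair, one component from each; accept when both components accept. Minimizing collapses redundant product states.
13 states suffice.
          a    b  
>  q0     q1   q2 
 * q1     q3   q4 
 * q2     q3   q5 
   q3     q6   q7 
   q4     q8   q9 
   q5     q6   q9 
   q6    q10  q11 
   q7     q8   q0 
   q8     q8   q8 
   q9    q10   q0 
   q10    q1  q12 
   q11    q8   q2 
 * q12    q8   q5 
(> = start, * = accepting)

start=q0; accept=q1,q2,q12; q0-a>q1; q0-b>q2; q1-a>q3; q1-b>q4; q2-a>q3; q2-b>q5; q3-a>q6; q3-b>q7; q4-a>q8; q4-b>q9; q5-a>q6; q5-b>q9; q6-a>q10; q6-b>q11; q7-a>q8; q7-b>q0; q8-a>q8; q8-b>q8; q9-a>q10; q9-b>q0; q10-a>q1; q10-b>q12; q11-a>q8; q11-b>q2; q12-a>q8; q12-b>q5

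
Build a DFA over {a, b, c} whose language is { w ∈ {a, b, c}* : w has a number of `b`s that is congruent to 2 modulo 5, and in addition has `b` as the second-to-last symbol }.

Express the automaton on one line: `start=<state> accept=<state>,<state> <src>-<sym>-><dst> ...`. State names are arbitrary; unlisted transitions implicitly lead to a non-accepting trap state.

Run two small machines in parallel and take their product. One (5 states) tracks the count of `b`s modulo 5; the other (13 states) tracks the last 2 symbols read. Each combined state is a pair, one component from each; accept when both components accept. Minimizing collapses redundant product states.
With 9 states:
        a   b   c  
>  S0   S0  S1  S0 
   S1   S2  S3  S2 
   S2   S2  S4  S2 
 * S3   S5  S6  S5 
   S4   S5  S6  S5 
 * S5   S7  S6  S7 
   S6   S6  S8  S6 
   S7   S7  S6  S7 
   S8   S8  S0  S8 
(> = start, * = accepting)

start=S0 accept=S3,S5 S0-a->S0 S0-b->S1 S0-c->S0 S1-a->S2 S1-b->S3 S1-c->S2 S2-a->S2 S2-b->S4 S2-c->S2 S3-a->S5 S3-b->S6 S3-c->S5 S4-a->S5 S4-b->S6 S4-c->S5 S5-a->S7 S5-b->S6 S5-c->S7 S6-a->S6 S6-b->S8 S6-c->S6 S7-a->S7 S7-b->S6 S7-c->S7 S8-a->S8 S8-b->S0 S8-c->S8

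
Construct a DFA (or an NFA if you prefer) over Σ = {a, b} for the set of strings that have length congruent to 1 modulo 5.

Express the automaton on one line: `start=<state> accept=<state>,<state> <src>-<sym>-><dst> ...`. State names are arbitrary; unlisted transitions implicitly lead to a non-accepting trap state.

start=q0 accept=q1 q0-a->q1 q0-b->q1 q1-a->q2 q1-b->q2 q2-a->q3 q2-b->q3 q3-a->q4 q3-b->q4 q4-a->q0 q4-b->q0

Only the length mod 5 matters, so use a 5-cycle: from any state, every input symbol moves to the next state, wrapping q4 back to q0. Mark q1 accepting.
        a   b  
>  q0   q1  q1 
 * q1   q2  q2 
   q2   q3  q3 
   q3   q4  q4 
   q4   q0  q0 
(> = start, * = accepting)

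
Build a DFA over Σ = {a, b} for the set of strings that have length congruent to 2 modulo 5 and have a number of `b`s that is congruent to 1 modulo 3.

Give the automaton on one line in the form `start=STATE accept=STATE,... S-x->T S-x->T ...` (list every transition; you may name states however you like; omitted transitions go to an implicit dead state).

start=S0 accept=S4 S0-a->S1 S0-b->S2 S1-a->S3 S1-b->S4 S2-a->S4 S2-b->S5 S3-a->S6 S3-b->S7 S4-a->S7 S4-b->S8 S5-a->S8 S5-b->S6 S6-a->S9 S6-b->S10 S7-a->S10 S7-b->S11 S8-a->S11 S8-b->S9 S9-a->S0 S9-b->S12 S10-a->S12 S10-b->S13 S11-a->S13 S11-b->S0 S12-a->S2 S12-b->S14 S13-a->S14 S13-b->S1 S14-a->S5 S14-b->S3

Handle the two conditions separately and then intersect. The first has 5 states tracking the input length modulo 5; the second has 3 states tracking the count of `b`s modulo 3. A product state is a pair (one from each), accepting exactly when both do.
          a    b  
>  S0     S1   S2 
   S1     S3   S4 
   S2     S4   S5 
   S3     S6   S7 
 * S4     S7   S8 
   S5     S8   S6 
   S6     S9  S10 
   S7    S10  S11 
   S8    S11   S9 
   S9     S0  S12 
   S10   S12  S13 
   S11   S13   S0 
   S12    S2  S14 
   S13   S14   S1 
   S14    S5   S3 
(> = start, * = accepting)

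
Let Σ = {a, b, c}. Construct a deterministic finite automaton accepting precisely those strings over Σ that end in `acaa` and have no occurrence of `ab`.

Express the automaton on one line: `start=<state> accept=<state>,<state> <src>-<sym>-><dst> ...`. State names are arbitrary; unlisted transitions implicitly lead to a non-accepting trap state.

Build one automaton per condition and run them in lockstep. One (5 states) tracks how much of the suffix `acaa` has currently been matched; the other (3 states) tracks partial matches of the forbidden pattern `ab`. Each combined state is a pair, one component from each; accept when both components accept. After merging equivalent states the machine shrinks.
With 6 states:
        a   b   c  
>  q0   q1  q0  q0 
   q1   q1  q2  q3 
   q2   q2  q2  q2 
   q3   q4  q0  q0 
   q4   q5  q2  q3 
 * q5   q1  q2  q3 
(> = start, * = accepting)

start=q0 accept=q5 q0-a->q1 q0-b->q0 q0-c->q0 q1-a->q1 q1-b->q2 q1-c->q3 q2-a->q2 q2-b->q2 q2-c->q2 q3-a->q4 q3-b->q0 q3-c->q0 q4-a->q5 q4-b->q2 q4-c->q3 q5-a->q1 q5-b->q2 q5-c->q3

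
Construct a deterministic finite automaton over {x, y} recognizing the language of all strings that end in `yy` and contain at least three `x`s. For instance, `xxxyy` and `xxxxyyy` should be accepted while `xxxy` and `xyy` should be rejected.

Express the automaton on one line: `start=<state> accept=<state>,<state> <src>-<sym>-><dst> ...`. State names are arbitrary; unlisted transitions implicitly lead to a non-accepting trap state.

start=A accept=F A-x->B A-y->A B-x->C B-y->B C-x->D C-y->C D-x->D D-y->E E-x->D E-y->F F-x->D F-y->F

Build one automaton per condition and run them in lockstep. The first has 3 states tracking how much of the suffix `yy` has currently been matched; the second has 5 states tracking the count of `x`s, saturating at 4. A product state is a pair (one from each), accepting exactly when both do. After merging equivalent states the machine shrinks.
6 states suffice.
       x  y 
>  A   B  A 
   B   C  B 
   C   D  C 
   D   D  E 
   E   D  F 
 * F   D  F 
(> = start, * = accepting)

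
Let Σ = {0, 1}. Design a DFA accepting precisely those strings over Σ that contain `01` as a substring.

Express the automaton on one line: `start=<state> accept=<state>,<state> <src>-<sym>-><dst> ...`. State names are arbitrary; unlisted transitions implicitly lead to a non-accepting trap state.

start=s0 accept=s2 s0-0->s1 s0-1->s0 s1-0->s1 s1-1->s2 s2-0->s2 s2-1->s2

States s0..s1 record the length of the longest prefix of `01` that matches the current input suffix. Reaching s2 means `01` has been seen, and we stay there forever. Accept from s2.
With 3 states:
        0   1  
>  s0   s1  s0 
   s1   s1  s2 
 * s2   s2  s2 
(> = start, * = accepting)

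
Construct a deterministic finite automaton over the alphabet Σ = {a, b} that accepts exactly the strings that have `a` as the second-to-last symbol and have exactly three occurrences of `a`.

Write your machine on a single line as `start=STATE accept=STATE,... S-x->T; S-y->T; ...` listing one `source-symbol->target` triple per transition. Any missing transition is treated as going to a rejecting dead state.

Build one automaton per condition and run them in lockstep. One (7 states) tracks the last 2 symbols read; the other (5 states) tracks the count of `a`s, saturating at 4. Each combined state is a pair, one component from each; accept when both components accept.
A 19-state machine:
          a    b  
>  S0     S1   S2 
   S1     S3   S4 
   S2     S5   S6 
   S3     S7   S8 
   S4     S9  S10 
   S5     S3   S4 
   S6     S5   S6 
 * S7    S11  S12 
   S8    S13  S14 
   S9     S7   S8 
   S10    S9  S10 
   S11   S11  S15 
 * S12   S16  S17 
   S13   S11  S12 
   S14   S13  S14 
   S15   S16  S18 
   S16   S11  S15 
   S17   S16  S17 
   S18   S16  S18 
(> = start, * = accepting)

start=S0; accept=S7,S12; S0-a->S1; S0-b->S2; S1-a->S3; S1-b->S4; S2-a->S5; S2-b->S6; S3-a->S7; S3-b->S8; S4-a->S9; S4-b->S10; S5-a->S3; S5-b->S4; S6-a->S5; S6-b->S6; S7-a->S11; S7-b->S12; S8-a->S13; S8-b->S14; S9-a->S7; S9-b->S8; S10-a->S9; S10-b->S10; S11-a->S11; S11-b->S15; S12-a->S16; S12-b->S17; S13-a->S11; S13-b->S12; S14-a->S13; S14-b->S14; S15-a->S16; S15-b->S18; S16-a->S11; S16-b->S15; S17-a->S16; S17-b->S17; S18-a->S16; S18-b->S18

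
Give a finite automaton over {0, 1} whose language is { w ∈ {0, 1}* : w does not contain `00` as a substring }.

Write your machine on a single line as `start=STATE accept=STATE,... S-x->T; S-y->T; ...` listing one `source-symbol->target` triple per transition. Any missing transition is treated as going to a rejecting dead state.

Track partial matches of the forbidden pattern `00`. State q2 is a dead state reached once `00` has occurred; every other state accepts. q0 means no part of `00` is currently matched.
3 states suffice.
        0   1  
>* q0   q1  q0 
 * q1   q2  q0 
   q2   q2  q2 
(> = start, * = accepting)

start=q0; accept=q0,q1; q0-0->q1; q0-1->q0; q1-0->q2; q1-1->q0; q2-0->q2; q2-1->q2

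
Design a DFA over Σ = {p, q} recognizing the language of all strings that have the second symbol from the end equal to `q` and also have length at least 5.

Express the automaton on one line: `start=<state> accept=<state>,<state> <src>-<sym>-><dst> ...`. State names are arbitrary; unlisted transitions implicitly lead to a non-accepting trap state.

start=A accept=R,S,V,W A-p->B A-q->C B-p->D B-q->E C-p->F C-q->G D-p->H D-q->I E-p->J E-q->K F-p->H F-q->I G-p->J G-q->K H-p->L H-q->M I-p->N I-q->O J-p->L J-q->M K-p->N K-q->O L-p->P L-q->Q M-p->R M-q->S N-p->P N-q->Q O-p->R O-q->S P-p->T P-q->U Q-p->V Q-q->W R-p->T R-q->U S-p->V S-q->W T-p->T T-q->U U-p->V U-q->W V-p->T V-q->U W-p->V W-q->W

Handle the two conditions separately and then intersect. The first has 7 states tracking the last 2 symbols read; the second has 7 states tracking the input length, saturating at 6. A product state is a pair (one from each), accepting exactly when both do.
With 23 states:
       p  q 
>  A   B  C 
   B   D  E 
   C   F  G 
   D   H  I 
   E   J  K 
   F   H  I 
   G   J  K 
   H   L  M 
   I   N  O 
   J   L  M 
   K   N  O 
   L   P  Q 
   M   R  S 
   N   P  Q 
   O   R  S 
   P   T  U 
   Q   V  W 
 * R   T  U 
 * S   V  W 
   T   T  U 
   U   V  W 
 * V   T  U 
 * W   V  W 
(> = start, * = accepting)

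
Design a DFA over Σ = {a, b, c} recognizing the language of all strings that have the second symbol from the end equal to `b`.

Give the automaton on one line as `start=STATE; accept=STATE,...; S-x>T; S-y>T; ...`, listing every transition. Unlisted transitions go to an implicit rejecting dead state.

Because acceptance depends on a position counted from the end, the machine has to buffer the most recent 2 symbols. Make each state the string of the last up-to-2 symbols read; on input `x` shift the window left and append `x`. Accept when the buffered window has length 2 and begins with `b`.
With 13 states:
          a    b    c  
>  s0     s1   s2   s3 
   s1     s4   s5   s6 
   s2     s7   s8   s9 
   s3    s10  s11  s12 
   s4     s4   s5   s6 
   s5     s7   s8   s9 
   s6    s10  s11  s12 
 * s7     s4   s5   s6 
 * s8     s7   s8   s9 
 * s9    s10  s11  s12 
   s10    s4   s5   s6 
   s11    s7   s8   s9 
   s12   s10  s11  s12 
(> = start, * = accepting)

start=s0; accept=s7,s8,s9; s0-a>s1; s0-b>s2; s0-c>s3; s1-a>s4; s1-b>s5; s1-c>s6; s2-a>s7; s2-b>s8; s2-c>s9; s3-a>s10; s3-b>s11; s3-c>s12; s4-a>s4; s4-b>s5; s4-c>s6; s5-a>s7; s5-b>s8; s5-c>s9; s6-a>s10; s6-b>s11; s6-c>s12; s7-a>s4; s7-b>s5; s7-c>s6; s8-a>s7; s8-b>s8; s8-c>s9; s9-a>s10; s9-b>s11; s9-c>s12; s10-a>s4; s10-b>s5; s10-c>s6; s11-a>s7; s11-b>s8; s11-c>s9; s12-a>s10; s12-b>s11; s12-c>s12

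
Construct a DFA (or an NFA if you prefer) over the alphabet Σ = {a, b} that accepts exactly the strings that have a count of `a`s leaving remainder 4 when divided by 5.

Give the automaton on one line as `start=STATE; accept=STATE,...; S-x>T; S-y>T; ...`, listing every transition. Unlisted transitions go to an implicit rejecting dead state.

Keep the running count of `a`s modulo 5: each `a` advances along the cycle s0 → s1 → s2 → s3 → s4 → s0 while other symbols loop. Accept at s4.
        a   b  
>  s0   s1  s0 
   s1   s2  s1 
   s2   s3  s2 
   s3   s4  s3 
 * s4   s0  s4 
(> = start, * = accepting)

start=s0; accept=s4; s0-a>s1; s0-b>s0; s1-a>s2; s1-b>s1; s2-a>s3; s2-b>s2; s3-a>s4; s3-b>s3; s4-a>s0; s4-b>s4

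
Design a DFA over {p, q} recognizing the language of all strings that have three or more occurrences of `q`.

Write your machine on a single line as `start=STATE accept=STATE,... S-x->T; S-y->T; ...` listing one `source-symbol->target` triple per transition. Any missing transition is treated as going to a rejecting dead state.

Count `q`s, saturating at 4: states A through D mean 0 through 3 `q`s seen; E means more than 3. Each `q` increments (capped at E); other symbols loop. Accept from {D, E}.
With 5 states:
       p  q 
>  A   A  B 
   B   B  C 
   C   C  D 
 * D   D  E 
 * E   E  E 
(> = start, * = accepting)

start=A; accept=D,E; A-p->A; A-q->B; B-p->B; B-q->C; C-p->C; C-q->D; D-p->D; D-q->E; E-p->E; E-q->E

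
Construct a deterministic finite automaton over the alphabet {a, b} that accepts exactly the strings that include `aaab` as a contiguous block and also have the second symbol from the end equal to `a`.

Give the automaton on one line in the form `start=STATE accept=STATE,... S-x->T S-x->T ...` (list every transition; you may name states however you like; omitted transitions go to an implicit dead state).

start=q0 accept=q4,q7 q0-a->q1 q0-b->q0 q1-a->q2 q1-b->q0 q2-a->q3 q2-b->q0 q3-a->q3 q3-b->q4 q4-a->q5 q4-b->q6 q5-a->q7 q5-b->q4 q6-a->q5 q6-b->q6 q7-a->q7 q7-b->q4

Run two small machines in parallel and take their product. The first has 5 states tracking whether and how much of `aaab` has been seen; the second has 7 states tracking the last 2 symbols read. A product state is a pair (one from each), accepting exactly when both do. After merging equivalent states the machine shrinks.
        a   b  
>  q0   q1  q0 
   q1   q2  q0 
   q2   q3  q0 
   q3   q3  q4 
 * q4   q5  q6 
   q5   q7  q4 
   q6   q5  q6 
 * q7   q7  q4 
(> = start, * = accepting)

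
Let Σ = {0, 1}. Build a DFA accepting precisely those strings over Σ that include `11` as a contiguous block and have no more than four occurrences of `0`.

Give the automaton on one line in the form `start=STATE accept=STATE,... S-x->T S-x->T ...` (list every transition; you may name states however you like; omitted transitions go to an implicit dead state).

start=s0 accept=s5,s8,s11,s14,s15 s0-0->s1 s0-1->s2 s1-0->s3 s1-1->s4 s2-0->s1 s2-1->s5 s3-0->s6 s3-1->s7 s4-0->s3 s4-1->s8 s5-0->s8 s5-1->s5 s6-0->s9 s6-1->s10 s7-0->s6 s7-1->s11 s8-0->s11 s8-1->s8 s9-0->s12 s9-1->s13 s10-0->s9 s10-1->s14 s11-0->s14 s11-1->s11 s12-0->s12 s12-1->s12 s13-0->s12 s13-1->s15 s14-0->s15 s14-1->s14 s15-0->s12 s15-1->s15

Run two small machines in parallel and take their product. The first has 3 states tracking whether and how much of `11` has been seen; the second has 6 states tracking the count of `0`s, saturating at 5. A product state is a pair (one from each), accepting exactly when both do. Equivalent product states are then merged.
          0    1  
>  s0     s1   s2 
   s1     s3   s4 
   s2     s1   s5 
   s3     s6   s7 
   s4     s3   s8 
 * s5     s8   s5 
   s6     s9  s10 
   s7     s6  s11 
 * s8    s11   s8 
   s9    s12  s13 
   s10    s9  s14 
 * s11   s14  s11 
   s12   s12  s12 
   s13   s12  s15 
 * s14   s15  s14 
 * s15   s12  s15 
(> = start, * = accepting)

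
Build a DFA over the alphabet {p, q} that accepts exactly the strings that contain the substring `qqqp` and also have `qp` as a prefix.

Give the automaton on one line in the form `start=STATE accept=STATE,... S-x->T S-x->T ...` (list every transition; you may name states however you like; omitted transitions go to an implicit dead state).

start=s0 accept=s7 s0-p->s1 s0-q->s2 s1-p->s1 s1-q->s1 s2-p->s3 s2-q->s1 s3-p->s3 s3-q->s4 s4-p->s3 s4-q->s5 s5-p->s3 s5-q->s6 s6-p->s7 s6-q->s6 s7-p->s7 s7-q->s7

Run two small machines in parallel and take their product. The first has 5 states tracking whether and how much of `qqqp` has been seen; the second has 4 states tracking whether the input so far still matches the prefix `qp`. A product state is a pair (one from each), accepting exactly when both do. Equivalent product states are then merged.
With 8 states:
        p   q  
>  s0   s1  s2 
   s1   s1  s1 
   s2   s3  s1 
   s3   s3  s4 
   s4   s3  s5 
   s5   s3  s6 
   s6   s7  s6 
 * s7   s7  s7 
(> = start, * = accepting)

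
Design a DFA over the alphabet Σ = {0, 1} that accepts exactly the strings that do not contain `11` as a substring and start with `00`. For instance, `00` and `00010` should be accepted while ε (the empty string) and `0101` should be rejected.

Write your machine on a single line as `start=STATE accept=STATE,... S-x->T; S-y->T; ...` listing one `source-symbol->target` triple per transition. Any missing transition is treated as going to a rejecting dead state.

Handle the two conditions separately and then intersect. One (3 states) tracks partial matches of the forbidden pattern `11`; the other (4 states) tracks whether the input so far still matches the prefix `00`. Each combined state is a pair, one component from each; accept when both components accept. After merging equivalent states the machine shrinks.
        0   1  
>  q0   q1  q2 
   q1   q3  q2 
   q2   q2  q2 
 * q3   q3  q4 
 * q4   q3  q2 
(> = start, * = accepting)

start=q0; accept=q3,q4; q0-0->q1; q0-1->q2; q1-0->q3; q1-1->q2; q2-0->q2; q2-1->q2; q3-0->q3; q3-1->q4; q4-0->q3; q4-1->q2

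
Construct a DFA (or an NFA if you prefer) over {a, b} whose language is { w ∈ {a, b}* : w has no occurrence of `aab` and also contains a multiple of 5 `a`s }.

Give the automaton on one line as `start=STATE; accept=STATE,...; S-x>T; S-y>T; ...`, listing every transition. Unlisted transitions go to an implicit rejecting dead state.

Run two small machines in parallel and take their product. One (4 states) tracks partial matches of the forbidden pattern `aab`; the other (5 states) tracks the count of `a`s modulo 5. Each combined state is a pair, one component from each; accept when both components accept. After merging equivalent states the machine shrinks.
          a    b  
>* q0     q1   q0 
   q1     q2   q3 
   q2     q4   q5 
   q3     q6   q3 
   q4     q7   q5 
   q5     q5   q5 
   q6     q4   q8 
   q7     q9   q5 
   q8    q10   q8 
 * q9    q11   q5 
   q10    q7  q12 
   q11    q2   q5 
   q12   q13  q12 
   q13    q9  q14 
   q14   q15  q14 
 * q15   q11   q0 
(> = start, * = accepting)

start=q0; accept=q0,q9,q15; q0-a>q1; q0-b>q0; q1-a>q2; q1-b>q3; q2-a>q4; q2-b>q5; q3-a>q6; q3-b>q3; q4-a>q7; q4-b>q5; q5-a>q5; q5-b>q5; q6-a>q4; q6-b>q8; q7-a>q9; q7-b>q5; q8-a>q10; q8-b>q8; q9-a>q11; q9-b>q5; q10-a>q7; q10-b>q12; q11-a>q2; q11-b>q5; q12-a>q13; q12-b>q12; q13-a>q9; q13-b>q14; q14-a>q15; q14-b>q14; q15-a>q11; q15-b>q0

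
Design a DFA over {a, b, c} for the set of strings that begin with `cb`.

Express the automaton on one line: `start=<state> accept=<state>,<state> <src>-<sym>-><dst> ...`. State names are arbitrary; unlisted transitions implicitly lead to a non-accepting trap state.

Walk along `cb` while the input agrees: from S0 take `c` to S1, and so on. Any deviation drops to the rejecting sink S3. Once S2 is reached the prefix is confirmed and every continuation is accepted.
        a   b   c  
>  S0   S3  S3  S1 
   S1   S3  S2  S3 
 * S2   S2  S2  S2 
   S3   S3  S3  S3 
(> = start, * = accepting)

start=S0 accept=S2 S0-a->S3 S0-b->S3 S0-c->S1 S1-a->S3 S1-b->S2 S1-c->S3 S2-a->S2 S2-b->S2 S2-c->S2 S3-a->S3 S3-b->S3 S3-c->S3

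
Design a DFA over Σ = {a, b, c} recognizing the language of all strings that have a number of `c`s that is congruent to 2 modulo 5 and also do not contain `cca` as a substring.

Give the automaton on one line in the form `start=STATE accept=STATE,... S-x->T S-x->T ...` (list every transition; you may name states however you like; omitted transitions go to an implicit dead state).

start=S0 accept=S3,S4,S6 S0-a->S0 S0-b->S0 S0-c->S1 S1-a->S2 S1-b->S2 S1-c->S3 S2-a->S2 S2-b->S2 S2-c->S4 S3-a->S5 S3-b->S6 S3-c->S7 S4-a->S6 S4-b->S6 S4-c->S7 S5-a->S5 S5-b->S5 S5-c->S8 S6-a->S6 S6-b->S6 S6-c->S9 S7-a->S8 S7-b->S10 S7-c->S11 S8-a->S8 S8-b->S8 S8-c->S12 S9-a->S10 S9-b->S10 S9-c->S11 S10-a->S10 S10-b->S10 S10-c->S13 S11-a->S12 S11-b->S14 S11-c->S15 S12-a->S12 S12-b->S12 S12-c->S16 S13-a->S14 S13-b->S14 S13-c->S15 S14-a->S14 S14-b->S14 S14-c->S17 S15-a->S16 S15-b->S0 S15-c->S18 S16-a->S16 S16-b->S16 S16-c->S19 S17-a->S0 S17-b->S0 S17-c->S18 S18-a->S19 S18-b->S2 S18-c->S3 S19-a->S19 S19-b->S19 S19-c->S5

Run two small machines in parallel and take their product. The first has 5 states tracking the count of `c`s modulo 5; the second has 4 states tracking partial matches of the forbidden pattern `cca`. A product state is a pair (one from each), accepting exactly when both do.
With 20 states:
          a    b    c  
>  S0     S0   S0   S1 
   S1     S2   S2   S3 
   S2     S2   S2   S4 
 * S3     S5   S6   S7 
 * S4     S6   S6   S7 
   S5     S5   S5   S8 
 * S6     S6   S6   S9 
   S7     S8  S10  S11 
   S8     S8   S8  S12 
   S9    S10  S10  S11 
   S10   S10  S10  S13 
   S11   S12  S14  S15 
   S12   S12  S12  S16 
   S13   S14  S14  S15 
   S14   S14  S14  S17 
   S15   S16   S0  S18 
   S16   S16  S16  S19 
   S17    S0   S0  S18 
   S18   S19   S2   S3 
   S19   S19  S19   S5 
(> = start, * = accepting)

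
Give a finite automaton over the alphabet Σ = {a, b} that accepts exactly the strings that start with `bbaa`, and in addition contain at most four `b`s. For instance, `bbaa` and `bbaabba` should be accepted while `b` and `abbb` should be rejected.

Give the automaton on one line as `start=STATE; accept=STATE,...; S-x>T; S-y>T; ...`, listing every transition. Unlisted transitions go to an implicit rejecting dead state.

Run two small machines in parallel and take their product. One (6 states) tracks whether the input so far still matches the prefix `bbaa`; the other (6 states) tracks the count of `b`s, saturating at 5. Each combined state is a pair, one component from each; accept when both components accept. After merging equivalent states the machine shrinks.
With 8 states:
        a   b  
>  q0   q1  q2 
   q1   q1  q1 
   q2   q1  q3 
   q3   q4  q1 
   q4   q5  q1 
 * q5   q5  q6 
 * q6   q6  q7 
 * q7   q7  q1 
(> = start, * = accepting)

start=q0; accept=q5,q6,q7; q0-a>q1; q0-b>q2; q1-a>q1; q1-b>q1; q2-a>q1; q2-b>q3; q3-a>q4; q3-b>q1; q4-a>q5; q4-b>q1; q5-a>q5; q5-b>q6; q6-a>q6; q6-b>q7; q7-a>q7; q7-b>q1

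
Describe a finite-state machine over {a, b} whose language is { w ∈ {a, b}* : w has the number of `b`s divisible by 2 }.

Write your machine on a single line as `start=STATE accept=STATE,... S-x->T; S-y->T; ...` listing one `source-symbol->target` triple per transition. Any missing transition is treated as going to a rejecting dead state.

Keep the running count of `b`s modulo 2: each `b` advances along the cycle q0 → q1 → q0 while other symbols loop. Accept at q0.
        a   b  
>* q0   q0  q1 
   q1   q1  q0 
(> = start, * = accepting)

start=q0; accept=q0; q0-a->q0; q0-b->q1; q1-a->q1; q1-b->q0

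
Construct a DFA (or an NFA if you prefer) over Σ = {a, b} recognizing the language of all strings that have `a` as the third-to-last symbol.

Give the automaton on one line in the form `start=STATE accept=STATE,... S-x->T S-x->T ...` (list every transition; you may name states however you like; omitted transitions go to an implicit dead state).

A DFA must remember the last 3 symbols (since which symbol is third-to-last isn't known until the input ends). Use one state per possible window of the last ≤3 symbols; accept from those whose window starts with `a`.
15 states suffice.
          a    b  
>  q0     q1   q2 
   q1     q3   q4 
   q2     q5   q6 
   q3     q7   q8 
   q4     q9  q10 
   q5    q11  q12 
   q6    q13  q14 
 * q7     q7   q8 
 * q8     q9  q10 
 * q9    q11  q12 
 * q10   q13  q14 
   q11    q7   q8 
   q12    q9  q10 
   q13   q11  q12 
   q14   q13  q14 
(> = start, * = accepting)

start=q0 accept=q7,q8,q9,q10 q0-a->q1 q0-b->q2 q1-a->q3 q1-b->q4 q2-a->q5 q2-b->q6 q3-a->q7 q3-b->q8 q4-a->q9 q4-b->q10 q5-a->q11 q5-b->q12 q6-a->q13 q6-b->q14 q7-a->q7 q7-b->q8 q8-a->q9 q8-b->q10 q9-a->q11 q9-b->q12 q10-a->q13 q10-b->q14 q11-a->q7 q11-b->q8 q12-a->q9 q12-b->q10 q13-a->q11 q13-b->q12 q14-a->q13 q14-b->q14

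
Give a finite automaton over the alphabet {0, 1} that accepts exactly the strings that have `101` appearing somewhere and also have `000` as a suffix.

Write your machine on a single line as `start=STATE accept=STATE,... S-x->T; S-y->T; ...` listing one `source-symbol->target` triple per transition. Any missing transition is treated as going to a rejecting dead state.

start=S0; accept=S6; S0-0->S0; S0-1->S1; S1-0->S2; S1-1->S1; S2-0->S0; S2-1->S3; S3-0->S4; S3-1->S3; S4-0->S5; S4-1->S3; S5-0->S6; S5-1->S3; S6-0->S6; S6-1->S3

Run two small machines in parallel and take their product. The first has 4 states tracking whether and how much of `101` has been seen; the second has 4 states tracking how much of the suffix `000` has currently been matched. A product state is a pair (one from each), accepting exactly when both do. Equivalent product states are then merged.
        0   1  
>  S0   S0  S1 
   S1   S2  S1 
   S2   S0  S3 
   S3   S4  S3 
   S4   S5  S3 
   S5   S6  S3 
 * S6   S6  S3 
(> = start, * = accepting)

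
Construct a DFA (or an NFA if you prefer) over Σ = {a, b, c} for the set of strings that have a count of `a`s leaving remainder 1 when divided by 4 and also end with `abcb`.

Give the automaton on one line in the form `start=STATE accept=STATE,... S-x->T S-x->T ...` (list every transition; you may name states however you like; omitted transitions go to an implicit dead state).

Run two small machines in parallel and take their product. One (4 states) tracks the count of `a`s modulo 4; the other (5 states) tracks how much of the suffix `abcb` has currently been matched. Each combined state is a pair, one component from each; accept when both components accept. Equivalent product states are then merged.
        a   b   c  
>  q0   q1  q0  q0 
   q1   q2  q3  q4 
   q2   q5  q2  q2 
   q3   q2  q4  q6 
   q4   q2  q4  q4 
   q5   q0  q5  q5 
   q6   q2  q7  q4 
 * q7   q2  q4  q4 
(> = start, * = accepting)

start=q0 accept=q7 q0-a->q1 q0-b->q0 q0-c->q0 q1-a->q2 q1-b->q3 q1-c->q4 q2-a->q5 q2-b->q2 q2-c->q2 q3-a->q2 q3-b->q4 q3-c->q6 q4-a->q2 q4-b->q4 q4-c->q4 q5-a->q0 q5-b->q5 q5-c->q5 q6-a->q2 q6-b->q7 q6-c->q4 q7-a->q2 q7-b->q4 q7-c->q4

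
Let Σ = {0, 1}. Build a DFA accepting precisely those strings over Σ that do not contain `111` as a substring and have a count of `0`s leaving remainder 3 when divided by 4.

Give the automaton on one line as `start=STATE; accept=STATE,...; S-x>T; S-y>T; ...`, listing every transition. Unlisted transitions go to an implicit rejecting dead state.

Run two small machines in parallel and take their product. One (4 states) tracks partial matches of the forbidden pattern `111`; the other (4 states) tracks the count of `0`s modulo 4. Each combined state is a pair, one component from each; accept when both components accept.
A 16-state machine:
       0  1 
>  A   B  C 
   B   D  E 
   C   B  F 
   D   G  H 
   E   D  I 
   F   B  J 
 * G   A  K 
   H   G  L 
   I   D  M 
   J   M  J 
 * K   A  N 
   L   G  O 
   M   O  M 
 * N   A  P 
   O   P  O 
   P   J  P 
(> = start, * = accepting)

start=A; accept=G,K,N; A-0>B; A-1>C; B-0>D; B-1>E; C-0>B; C-1>F; D-0>G; D-1>H; E-0>D; E-1>I; F-0>B; F-1>J; G-0>A; G-1>K; H-0>G; H-1>L; I-0>D; I-1>M; J-0>M; J-1>J; K-0>A; K-1>N; L-0>G; L-1>O; M-0>O; M-1>M; N-0>A; N-1>P; O-0>P; O-1>O; P-0>J; P-1>P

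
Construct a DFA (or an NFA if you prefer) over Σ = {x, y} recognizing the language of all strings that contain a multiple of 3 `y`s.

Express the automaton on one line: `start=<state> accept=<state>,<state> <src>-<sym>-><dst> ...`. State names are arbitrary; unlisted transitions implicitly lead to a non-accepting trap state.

The only thing that matters is how many `y`s have appeared, reduced mod 3. Use one state per residue: A for 0, …, C for 2. Reading `y` moves to the next residue; anything else stays put. A is accepting.
A 3-state machine:
       x  y 
>* A   A  B 
   B   B  C 
   C   C  A 
(> = start, * = accepting)

start=A accept=A A-x->A A-y->B B-x->B B-y->C C-x->C C-y->A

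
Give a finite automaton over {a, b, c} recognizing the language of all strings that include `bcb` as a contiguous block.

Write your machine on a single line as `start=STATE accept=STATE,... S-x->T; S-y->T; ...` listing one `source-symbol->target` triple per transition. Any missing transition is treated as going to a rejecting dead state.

Track how much of `bcb` has been matched so far: state q0 is no progress, q3 is the absorbing accept state reached once `bcb` has occurred. Intermediate states record partial matches; on a mismatch, fall back to the longest reusable overlap.
A 4-state machine:
        a   b   c  
>  q0   q0  q1  q0 
   q1   q0  q1  q2 
   q2   q0  q3  q0 
 * q3   q3  q3  q3 
(> = start, * = accepting)

start=q0; accept=q3; q0-a->q0; q0-b->q1; q0-c->q0; q1-a->q0; q1-b->q1; q1-c->q2; q2-a->q0; q2-b->q3; q2-c->q0; q3-a->q3; q3-b->q3; q3-c->q3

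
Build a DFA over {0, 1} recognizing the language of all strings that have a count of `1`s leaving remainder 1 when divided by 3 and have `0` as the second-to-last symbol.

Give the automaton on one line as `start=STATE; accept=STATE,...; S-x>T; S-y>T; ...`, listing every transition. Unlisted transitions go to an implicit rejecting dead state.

Handle the two conditions separately and then intersect. The first has 3 states tracking the count of `1`s modulo 3; the second has 7 states tracking the last 2 symbols read. A product state is a pair (one from each), accepting exactly when both do. After merging equivalent states the machine shrinks.
A 7-state machine:
        0   1  
>  q0   q1  q2 
   q1   q1  q3 
   q2   q4  q5 
 * q3   q4  q5 
   q4   q6  q5 
   q5   q5  q0 
 * q6   q6  q5 
(> = start, * = accepting)

start=q0; accept=q3,q6; q0-0>q1; q0-1>q2; q1-0>q1; q1-1>q3; q2-0>q4; q2-1>q5; q3-0>q4; q3-1>q5; q4-0>q6; q4-1>q5; q5-0>q5; q5-1>q0; q6-0>q6; q6-1>q5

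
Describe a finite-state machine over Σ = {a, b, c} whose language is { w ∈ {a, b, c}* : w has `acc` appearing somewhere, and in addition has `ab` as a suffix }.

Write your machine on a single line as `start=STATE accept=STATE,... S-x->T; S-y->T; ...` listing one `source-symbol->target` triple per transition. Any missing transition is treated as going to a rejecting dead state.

start=S0; accept=S6; S0-a->S1; S0-b->S0; S0-c->S0; S1-a->S1; S1-b->S2; S1-c->S3; S2-a->S1; S2-b->S0; S2-c->S0; S3-a->S1; S3-b->S0; S3-c->S4; S4-a->S5; S4-b->S4; S4-c->S4; S5-a->S5; S5-b->S6; S5-c->S4; S6-a->S5; S6-b->S4; S6-c->S4

Handle the two conditions separately and then intersect. One (4 states) tracks whether and how much of `acc` has been seen; the other (3 states) tracks how much of the suffix `ab` has currently been matched. Each combined state is a pair, one component from each; accept when both components accept.
        a   b   c  
>  S0   S1  S0  S0 
   S1   S1  S2  S3 
   S2   S1  S0  S0 
   S3   S1  S0  S4 
   S4   S5  S4  S4 
   S5   S5  S6  S4 
 * S6   S5  S4  S4 
(> = start, * = accepting)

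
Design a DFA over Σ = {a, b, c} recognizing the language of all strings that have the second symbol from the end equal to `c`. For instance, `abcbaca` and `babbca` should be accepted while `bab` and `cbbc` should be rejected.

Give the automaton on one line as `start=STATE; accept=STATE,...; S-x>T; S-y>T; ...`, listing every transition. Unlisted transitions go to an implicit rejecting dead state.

start=q0; accept=q10,q11,q12; q0-a>q1; q0-b>q2; q0-c>q3; q1-a>q4; q1-b>q5; q1-c>q6; q2-a>q7; q2-b>q8; q2-c>q9; q3-a>q10; q3-b>q11; q3-c>q12; q4-a>q4; q4-b>q5; q4-c>q6; q5-a>q7; q5-b>q8; q5-c>q9; q6-a>q10; q6-b>q11; q6-c>q12; q7-a>q4; q7-b>q5; q7-c>q6; q8-a>q7; q8-b>q8; q8-c>q9; q9-a>q10; q9-b>q11; q9-c>q12; q10-a>q4; q10-b>q5; q10-c>q6; q11-a>q7; q11-b>q8; q11-c>q9; q12-a>q10; q12-b>q11; q12-c>q12

Because acceptance depends on a position counted from the end, the machine has to buffer the most recent 2 symbols. Make each state the string of the last up-to-2 symbols read; on input `x` shift the window left and append `x`. Accept when the buffered window has length 2 and begins with `c`.
          a    b    c  
>  q0     q1   q2   q3 
   q1     q4   q5   q6 
   q2     q7   q8   q9 
   q3    q10  q11  q12 
   q4     q4   q5   q6 
   q5     q7   q8   q9 
   q6    q10  q11  q12 
   q7     q4   q5   q6 
   q8     q7   q8   q9 
   q9    q10  q11  q12 
 * q10    q4   q5   q6 
 * q11    q7   q8   q9 
 * q12   q10  q11  q12 
(> = start, * = accepting)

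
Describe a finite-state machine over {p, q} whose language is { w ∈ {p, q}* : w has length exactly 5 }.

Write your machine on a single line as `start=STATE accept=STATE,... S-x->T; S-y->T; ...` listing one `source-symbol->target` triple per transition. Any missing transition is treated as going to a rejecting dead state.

Count input length up to 6: every symbol moves from s0 toward s6, which means 'more than 5' and absorbs. Accept from {s5}.
7 states suffice.
        p   q  
>  s0   s1  s1 
   s1   s2  s2 
   s2   s3  s3 
   s3   s4  s4 
   s4   s5  s5 
 * s5   s6  s6 
   s6   s6  s6 
(> = start, * = accepting)

start=s0; accept=s5; s0-p->s1; s0-q->s1; s1-p->s2; s1-q->s2; s2-p->s3; s2-q->s3; s3-p->s4; s3-q->s4; s4-p->s5; s4-q->s5; s5-p->s6; s5-q->s6; s6-p->s6; s6-q->s6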